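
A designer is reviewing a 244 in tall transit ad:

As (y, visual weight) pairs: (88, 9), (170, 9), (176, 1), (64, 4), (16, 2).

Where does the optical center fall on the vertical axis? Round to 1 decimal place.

y ≈ 111.4

Weights sum to 9 + 9 + 1 + 4 + 2 = 25.
y: (9·88 + 9·170 + 1·176 + 4·64 + 2·16) / 25 = 2786 / 25 ≈ 111.44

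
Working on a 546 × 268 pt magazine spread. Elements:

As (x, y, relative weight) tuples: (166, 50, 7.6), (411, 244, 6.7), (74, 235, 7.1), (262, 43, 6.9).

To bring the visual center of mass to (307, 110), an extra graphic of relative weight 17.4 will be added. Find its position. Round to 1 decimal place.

After adding the extra graphic, total weight = 7.6 + 6.7 + 7.1 + 6.9 + 17.4 = 45.7.
Along x: (6348.5 + 17.4·x) / 45.7 = 307 (existing moment 7.6·166 + 6.7·411 + 7.1·74 + 6.9·262 = 6348.5) ⇒ x = (14029.9 − 6348.5) / 17.4 ≈ 441.46.
Along y: (3980.0 + 17.4·y) / 45.7 = 110 (existing moment 7.6·50 + 6.7·244 + 7.1·235 + 6.9·43 = 3980.0) ⇒ y = (5027.0 − 3980.0) / 17.4 ≈ 60.17.

(441.5, 60.2)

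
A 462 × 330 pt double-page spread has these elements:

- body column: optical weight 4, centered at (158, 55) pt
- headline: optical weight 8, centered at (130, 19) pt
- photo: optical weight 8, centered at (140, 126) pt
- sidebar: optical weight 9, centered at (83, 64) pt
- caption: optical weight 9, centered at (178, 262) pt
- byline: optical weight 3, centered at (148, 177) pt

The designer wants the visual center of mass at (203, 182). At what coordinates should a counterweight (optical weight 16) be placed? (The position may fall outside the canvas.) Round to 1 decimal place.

(374.1, 345.6)

After adding the counterweight, total weight = 4 + 8 + 8 + 9 + 9 + 3 + 16 = 57.
x: need Σw·x = 57·203 = 11571. Existing = 4·158 + 8·130 + 8·140 + 9·83 + 9·178 + 3·148 = 5585. Remainder 5986 / 16 ≈ 374.12.
y: need Σw·y = 57·182 = 10374. Existing = 4·55 + 8·19 + 8·126 + 9·64 + 9·262 + 3·177 = 4845. Remainder 5529 / 16 ≈ 345.56.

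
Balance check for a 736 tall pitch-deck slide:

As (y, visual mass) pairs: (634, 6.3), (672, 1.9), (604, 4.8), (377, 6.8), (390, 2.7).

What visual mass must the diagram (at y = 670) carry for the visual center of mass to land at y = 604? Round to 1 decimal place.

w ≈ 27.3

Known weights sum to 6.3 + 1.9 + 4.8 + 6.8 + 2.7 = 22.5; their moment is 6.3·634 + 1.9·672 + 4.8·604 + 6.8·377 + 2.7·390 = 11786.8.
Set Σw·y/Σw = 604: (11786.8 + 670w) = 604·(22.5 + w).
Rearranging, w·(670 − 604) = 604·22.5 − 11786.8 = 1803.2, so w ≈ 1803.2/66 = 27.32.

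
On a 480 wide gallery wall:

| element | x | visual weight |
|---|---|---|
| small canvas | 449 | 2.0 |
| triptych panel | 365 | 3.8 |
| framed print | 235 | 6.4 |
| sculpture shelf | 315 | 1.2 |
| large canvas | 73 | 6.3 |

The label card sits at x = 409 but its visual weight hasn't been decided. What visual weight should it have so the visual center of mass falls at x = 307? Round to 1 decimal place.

w ≈ 13.9

Fixed elements: Σw = 2.0 + 3.8 + 6.4 + 1.2 + 6.3 = 19.7, Σw·x = 2.0·449 + 3.8·365 + 6.4·235 + 1.2·315 + 6.3·73 = 4626.9.
Balance at x = 307 requires (4626.9 + w·409) / (19.7 + w) = 307.
So w = (307·19.7 − 4626.9)/(409 − 307) = 1421.0/102 ≈ 13.93.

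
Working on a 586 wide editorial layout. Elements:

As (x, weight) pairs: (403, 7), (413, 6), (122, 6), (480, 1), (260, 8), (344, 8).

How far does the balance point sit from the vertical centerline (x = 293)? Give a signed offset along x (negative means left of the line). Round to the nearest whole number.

≈ 22

Weights sum to 7 + 6 + 6 + 1 + 8 + 8 = 36.
Σw·x = 11343; x̄ = 11343/36 ≈ 315.08.
Against x = 293, that's 315.08 − 293 = 22.08.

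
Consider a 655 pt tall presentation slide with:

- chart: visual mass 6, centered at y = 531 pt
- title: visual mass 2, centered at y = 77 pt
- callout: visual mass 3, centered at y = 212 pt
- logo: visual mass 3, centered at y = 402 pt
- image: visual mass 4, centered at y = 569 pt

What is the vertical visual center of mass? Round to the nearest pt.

y ≈ 414

Weights sum to 6 + 2 + 3 + 3 + 4 = 18.
Σw·y = 6·531 + 2·77 + 3·212 + 3·402 + 4·569 = 7458, so ȳ = 7458/18 ≈ 414.33.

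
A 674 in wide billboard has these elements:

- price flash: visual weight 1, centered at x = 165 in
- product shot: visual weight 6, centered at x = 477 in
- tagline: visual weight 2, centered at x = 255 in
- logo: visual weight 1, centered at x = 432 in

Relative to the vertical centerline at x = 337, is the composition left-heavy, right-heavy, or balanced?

right-heavy

Total weight = 1 + 6 + 2 + 1 = 10.
Σw·x = 1·165 + 6·477 + 2·255 + 1·432 = 3969, so x̄ = 3969/10 ≈ 396.90.
Since 396.9 is right of 337, the composition reads right-heavy.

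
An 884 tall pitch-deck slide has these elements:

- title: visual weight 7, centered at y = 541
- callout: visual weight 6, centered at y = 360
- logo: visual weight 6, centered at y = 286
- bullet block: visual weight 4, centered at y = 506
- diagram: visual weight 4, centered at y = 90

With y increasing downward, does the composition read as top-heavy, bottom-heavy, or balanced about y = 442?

top-heavy

Weights sum to 7 + 6 + 6 + 4 + 4 = 27.
y: (7·541 + 6·360 + 6·286 + 4·506 + 4·90) / 27 = 10047 / 27 ≈ 372.11
Since 372.1 is above (smaller y than) 442, the composition reads top-heavy.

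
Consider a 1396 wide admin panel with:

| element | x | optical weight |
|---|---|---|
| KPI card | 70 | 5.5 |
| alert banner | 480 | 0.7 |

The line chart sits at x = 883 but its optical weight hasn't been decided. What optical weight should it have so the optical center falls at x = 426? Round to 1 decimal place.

Existing Σw = 6.2 (5.5 + 0.7); existing moment 5.5·70 + 0.7·480 = 721.0.
Balance at x = 426 requires (721.0 + w·883) / (6.2 + w) = 426.
So w = (426·6.2 − 721.0)/(883 − 426) = 1920.2/457 ≈ 4.20.

w ≈ 4.2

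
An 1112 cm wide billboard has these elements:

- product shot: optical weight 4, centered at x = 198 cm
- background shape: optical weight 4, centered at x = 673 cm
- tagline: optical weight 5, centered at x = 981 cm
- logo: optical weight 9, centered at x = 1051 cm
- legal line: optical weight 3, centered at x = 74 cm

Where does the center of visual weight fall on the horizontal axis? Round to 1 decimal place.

x ≈ 722.8

Σw = 4 + 4 + 5 + 9 + 3 = 25.
x: (4·198 + 4·673 + 5·981 + 9·1051 + 3·74) / 25 = 18070 / 25 ≈ 722.80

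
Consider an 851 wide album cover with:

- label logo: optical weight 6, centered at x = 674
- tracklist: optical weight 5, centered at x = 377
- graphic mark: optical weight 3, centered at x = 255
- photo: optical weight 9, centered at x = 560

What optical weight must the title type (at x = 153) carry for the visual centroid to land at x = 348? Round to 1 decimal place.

w ≈ 19.1

Fixed elements: Σw = 6 + 5 + 3 + 9 = 23, Σw·x = 6·674 + 5·377 + 3·255 + 9·560 = 11734.
For the centroid to hit 348: (11734 + w·153) / (23 + w) = 348.
So w = (348·23 − 11734)/(153 − 348) = -3730/-195 ≈ 19.13.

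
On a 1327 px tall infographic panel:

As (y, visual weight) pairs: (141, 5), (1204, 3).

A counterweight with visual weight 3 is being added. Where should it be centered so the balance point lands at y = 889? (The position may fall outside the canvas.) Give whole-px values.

y ≈ 1821

New total weight: (5 + 3) + 3 = 11.
y: need Σw·y = 11·889 = 9779. Existing = 5·141 + 3·1204 = 4317. Remainder 5462 / 3 ≈ 1820.67.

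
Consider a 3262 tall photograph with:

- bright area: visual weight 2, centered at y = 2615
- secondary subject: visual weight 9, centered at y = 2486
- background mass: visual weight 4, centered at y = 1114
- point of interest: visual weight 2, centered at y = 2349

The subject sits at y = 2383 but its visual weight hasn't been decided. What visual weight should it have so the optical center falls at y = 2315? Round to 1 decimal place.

w ≈ 38.2

Existing Σw = 17 (2 + 9 + 4 + 2); existing moment 2·2615 + 9·2486 + 4·1114 + 2·2349 = 36758.
Balance at y = 2315 requires (36758 + w·2383) / (17 + w) = 2315.
Rearranging, w·(2383 − 2315) = 2315·17 − 36758 = 2597, so w ≈ 2597/68 = 38.19.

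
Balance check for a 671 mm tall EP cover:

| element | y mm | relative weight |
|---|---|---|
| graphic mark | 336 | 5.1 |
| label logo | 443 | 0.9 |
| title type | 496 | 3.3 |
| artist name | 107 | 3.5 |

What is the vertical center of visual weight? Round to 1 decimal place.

Weights sum to 5.1 + 0.9 + 3.3 + 3.5 = 12.8.
y: (5.1·336 + 0.9·443 + 3.3·496 + 3.5·107) / 12.8 = 4123.6 / 12.8 ≈ 322.16

y ≈ 322.2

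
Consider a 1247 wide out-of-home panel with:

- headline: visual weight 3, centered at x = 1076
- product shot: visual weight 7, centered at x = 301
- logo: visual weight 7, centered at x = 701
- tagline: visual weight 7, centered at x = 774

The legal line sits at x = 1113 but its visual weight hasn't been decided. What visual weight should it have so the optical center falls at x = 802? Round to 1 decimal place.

Known weights sum to 3 + 7 + 7 + 7 = 24; their moment is 3·1076 + 7·301 + 7·701 + 7·774 = 15660.
For the centroid to hit 802: (15660 + w·1113) / (24 + w) = 802.
Rearranging, w·(1113 − 802) = 802·24 − 15660 = 3588, so w ≈ 3588/311 = 11.54.

w ≈ 11.5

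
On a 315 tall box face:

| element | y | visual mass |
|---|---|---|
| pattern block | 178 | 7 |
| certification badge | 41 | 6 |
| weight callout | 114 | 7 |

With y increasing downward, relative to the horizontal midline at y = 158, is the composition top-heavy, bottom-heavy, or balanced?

top-heavy

Total weight = 7 + 6 + 7 = 20.
Σw·y = 7·178 + 6·41 + 7·114 = 2290, so ȳ = 2290/20 ≈ 114.50.
114.5 lies above (smaller y than) the midline 158, so the layout is top-heavy.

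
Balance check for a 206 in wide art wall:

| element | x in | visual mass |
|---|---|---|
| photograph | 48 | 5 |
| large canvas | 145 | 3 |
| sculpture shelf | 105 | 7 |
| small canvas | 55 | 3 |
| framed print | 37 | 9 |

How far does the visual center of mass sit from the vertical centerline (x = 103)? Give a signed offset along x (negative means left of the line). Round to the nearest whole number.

Total weight = 5 + 3 + 7 + 3 + 9 = 27.
Σw·x = 5·48 + 3·145 + 7·105 + 3·55 + 9·37 = 1908, so x̄ = 1908/27 ≈ 70.67.
Difference: 70.67 − 103 ≈ -32.33.

≈ -32 in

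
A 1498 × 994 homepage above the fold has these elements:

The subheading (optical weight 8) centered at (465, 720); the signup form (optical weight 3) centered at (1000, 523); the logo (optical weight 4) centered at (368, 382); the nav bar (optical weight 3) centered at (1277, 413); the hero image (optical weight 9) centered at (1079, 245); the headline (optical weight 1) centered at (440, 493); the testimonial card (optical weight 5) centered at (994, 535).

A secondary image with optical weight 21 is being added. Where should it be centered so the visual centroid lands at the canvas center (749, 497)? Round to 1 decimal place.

With the secondary image, Σw becomes 8 + 3 + 4 + 3 + 9 + 1 + 5 + 21 = 54.
Along x: (27144 + 21·x) / 54 = 749 (existing moment 8·465 + 3·1000 + 4·368 + 3·1277 + 9·1079 + 1·440 + 5·994 = 27144) ⇒ x = (40446 − 27144) / 21 ≈ 633.43.
Along y: (15469 + 21·y) / 54 = 497 (existing moment 8·720 + 3·523 + 4·382 + 3·413 + 9·245 + 1·493 + 5·535 = 15469) ⇒ y = (26838 − 15469) / 21 ≈ 541.38.

(633.4, 541.4)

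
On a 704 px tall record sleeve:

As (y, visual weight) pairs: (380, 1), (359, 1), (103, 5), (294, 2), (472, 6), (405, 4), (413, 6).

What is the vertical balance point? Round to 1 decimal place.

y ≈ 350.9

Weights sum to 1 + 1 + 5 + 2 + 6 + 4 + 6 = 25.
Σw·y = 8772; ȳ = 8772/25 ≈ 350.88.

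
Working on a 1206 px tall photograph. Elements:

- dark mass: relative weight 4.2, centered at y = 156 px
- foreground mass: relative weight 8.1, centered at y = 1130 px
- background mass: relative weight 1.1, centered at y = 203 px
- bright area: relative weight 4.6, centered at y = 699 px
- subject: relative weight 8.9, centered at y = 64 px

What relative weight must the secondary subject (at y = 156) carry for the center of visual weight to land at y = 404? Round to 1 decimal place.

w ≈ 11.9

Known weights sum to 4.2 + 8.1 + 1.1 + 4.6 + 8.9 = 26.9; their moment is 4.2·156 + 8.1·1130 + 1.1·203 + 4.6·699 + 8.9·64 = 13816.5.
For the centroid to hit 404: (13816.5 + w·156) / (26.9 + w) = 404.
Rearranging, w·(156 − 404) = 404·26.9 − 13816.5 = -2948.9, so w ≈ -2948.9/-248 = 11.89.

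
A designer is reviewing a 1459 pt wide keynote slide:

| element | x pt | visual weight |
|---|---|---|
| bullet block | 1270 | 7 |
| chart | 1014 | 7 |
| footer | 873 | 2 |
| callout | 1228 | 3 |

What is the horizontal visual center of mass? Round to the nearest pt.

Weights sum to 7 + 7 + 2 + 3 = 19.
x-moment: 7·1270 + 7·1014 + 2·873 + 3·1228 = 21418; centroid 21418/19 ≈ 1127.26.

x ≈ 1127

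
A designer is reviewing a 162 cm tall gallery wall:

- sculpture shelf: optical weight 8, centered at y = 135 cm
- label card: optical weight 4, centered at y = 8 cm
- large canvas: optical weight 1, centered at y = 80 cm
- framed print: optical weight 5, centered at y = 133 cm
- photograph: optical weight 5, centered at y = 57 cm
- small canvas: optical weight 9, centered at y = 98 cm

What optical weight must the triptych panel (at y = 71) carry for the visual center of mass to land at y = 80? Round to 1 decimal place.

w ≈ 51.6

Fixed elements: Σw = 8 + 4 + 1 + 5 + 5 + 9 = 32, Σw·y = 8·135 + 4·8 + 1·80 + 5·133 + 5·57 + 9·98 = 3024.
For the centroid to hit 80: (3024 + w·71) / (32 + w) = 80.
Rearranging, w·(71 − 80) = 80·32 − 3024 = -464, so w ≈ -464/-9 = 51.56.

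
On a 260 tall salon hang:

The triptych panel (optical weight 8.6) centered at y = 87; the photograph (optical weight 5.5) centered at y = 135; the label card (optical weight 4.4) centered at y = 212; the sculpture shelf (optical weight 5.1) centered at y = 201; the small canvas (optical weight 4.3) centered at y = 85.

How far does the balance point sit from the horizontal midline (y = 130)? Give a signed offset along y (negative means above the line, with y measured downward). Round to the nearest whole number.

Weights sum to 8.6 + 5.5 + 4.4 + 5.1 + 4.3 = 27.9.
y-moment: 8.6·87 + 5.5·135 + 4.4·212 + 5.1·201 + 4.3·85 = 3814.1; centroid 3814.1/27.9 ≈ 136.71.
Difference: 136.71 − 130 ≈ 6.71.

≈ 7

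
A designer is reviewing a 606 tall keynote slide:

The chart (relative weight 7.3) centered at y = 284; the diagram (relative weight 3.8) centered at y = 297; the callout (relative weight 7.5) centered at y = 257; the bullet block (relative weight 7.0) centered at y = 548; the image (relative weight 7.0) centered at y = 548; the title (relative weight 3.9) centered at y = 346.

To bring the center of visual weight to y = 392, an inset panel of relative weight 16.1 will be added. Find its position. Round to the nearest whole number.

y ≈ 402

With the inset panel, Σw becomes 7.3 + 3.8 + 7.5 + 7.0 + 7.0 + 3.9 + 16.1 = 52.6.
y: target moment 52.6×392 = 20619.2; current 7.3·284 + 3.8·297 + 7.5·257 + 7.0·548 + 7.0·548 + 3.9·346 = 14150.7; the inset panel supplies 6468.5, so y = 6468.5/16.1 ≈ 401.77.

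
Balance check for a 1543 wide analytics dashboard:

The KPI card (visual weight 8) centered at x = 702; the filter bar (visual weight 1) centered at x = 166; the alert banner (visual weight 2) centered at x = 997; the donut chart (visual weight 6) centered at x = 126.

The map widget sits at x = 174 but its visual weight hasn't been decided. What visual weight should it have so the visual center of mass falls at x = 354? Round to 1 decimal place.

w ≈ 14.0

Existing Σw = 17 (8 + 1 + 2 + 6); existing moment 8·702 + 1·166 + 2·997 + 6·126 = 8532.
Balance at x = 354 requires (8532 + w·174) / (17 + w) = 354.
Rearranging, w·(174 − 354) = 354·17 − 8532 = -2514, so w ≈ -2514/-180 = 13.97.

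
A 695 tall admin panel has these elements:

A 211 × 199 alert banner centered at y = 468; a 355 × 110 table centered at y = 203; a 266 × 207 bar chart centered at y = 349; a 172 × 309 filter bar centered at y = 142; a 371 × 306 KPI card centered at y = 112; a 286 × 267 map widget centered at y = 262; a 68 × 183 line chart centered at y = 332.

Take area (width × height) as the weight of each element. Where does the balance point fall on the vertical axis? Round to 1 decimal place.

y ≈ 232.9

Areas: alert banner 211·199 = 41989, table 355·110 = 39050, bar chart 266·207 = 55062, filter bar 172·309 = 53148, KPI card 371·306 = 113526, map widget 286·267 = 76362, line chart 68·183 = 12444. Total weight = 391581.
Σw·y = 91194820; ȳ = 91194820/391581 ≈ 232.89.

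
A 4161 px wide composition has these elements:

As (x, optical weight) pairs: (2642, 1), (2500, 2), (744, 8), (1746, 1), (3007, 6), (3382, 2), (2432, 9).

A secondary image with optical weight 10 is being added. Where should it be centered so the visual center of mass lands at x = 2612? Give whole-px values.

x ≈ 3983

After adding the secondary image, total weight = 1 + 2 + 8 + 1 + 6 + 2 + 9 + 10 = 39.
Along x: (62034 + 10·x) / 39 = 2612 (existing moment 1·2642 + 2·2500 + 8·744 + 1·1746 + 6·3007 + 2·3382 + 9·2432 = 62034) ⇒ x = (101868 − 62034) / 10 ≈ 3983.40.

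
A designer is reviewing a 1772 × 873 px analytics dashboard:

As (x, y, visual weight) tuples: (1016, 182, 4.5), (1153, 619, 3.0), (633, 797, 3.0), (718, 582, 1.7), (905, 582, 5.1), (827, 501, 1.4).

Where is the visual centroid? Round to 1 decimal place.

Total weight = 4.5 + 3.0 + 3.0 + 1.7 + 5.1 + 1.4 = 18.7.
x-moment: 4.5·1016 + 3.0·1153 + 3.0·633 + 1.7·718 + 5.1·905 + 1.4·827 = 16923.9; centroid 16923.9/18.7 ≈ 905.02.
y-moment: 4.5·182 + 3.0·619 + 3.0·797 + 1.7·582 + 5.1·582 + 1.4·501 = 9726.0; centroid 9726.0/18.7 ≈ 520.11.

(905.0, 520.1)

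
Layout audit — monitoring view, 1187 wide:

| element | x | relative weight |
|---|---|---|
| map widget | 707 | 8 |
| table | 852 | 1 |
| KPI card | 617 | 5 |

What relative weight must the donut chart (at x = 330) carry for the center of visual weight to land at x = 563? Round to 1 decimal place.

Known weights sum to 8 + 1 + 5 = 14; their moment is 8·707 + 1·852 + 5·617 = 9593.
For the centroid to hit 563: (9593 + w·330) / (14 + w) = 563.
Rearranging, w·(330 − 563) = 563·14 − 9593 = -1711, so w ≈ -1711/-233 = 7.34.

w ≈ 7.3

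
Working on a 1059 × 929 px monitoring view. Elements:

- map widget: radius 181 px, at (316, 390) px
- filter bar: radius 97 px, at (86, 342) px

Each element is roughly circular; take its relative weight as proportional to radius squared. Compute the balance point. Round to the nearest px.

(265, 379)

r² weights: map widget 181² = 32761, filter bar 97² = 9409. Total = 42170.
x: (32761·316 + 9409·86) / 42170 = 11161650 / 42170 ≈ 264.68
y: (32761·390 + 9409·342) / 42170 = 15994668 / 42170 ≈ 379.29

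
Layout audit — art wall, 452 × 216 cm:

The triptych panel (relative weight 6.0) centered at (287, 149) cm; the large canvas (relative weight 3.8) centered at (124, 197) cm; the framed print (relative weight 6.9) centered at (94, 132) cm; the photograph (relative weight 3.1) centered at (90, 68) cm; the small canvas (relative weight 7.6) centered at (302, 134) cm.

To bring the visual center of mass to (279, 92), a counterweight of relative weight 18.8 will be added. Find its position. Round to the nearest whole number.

(398, 25)

After adding the counterweight, total weight = 6.0 + 3.8 + 6.9 + 3.1 + 7.6 + 18.8 = 46.2.
Along x: (5416.0 + 18.8·x) / 46.2 = 279 (existing moment 6.0·287 + 3.8·124 + 6.9·94 + 3.1·90 + 7.6·302 = 5416.0) ⇒ x = (12889.8 − 5416.0) / 18.8 ≈ 397.54.
Along y: (3782.6 + 18.8·y) / 46.2 = 92 (existing moment 6.0·149 + 3.8·197 + 6.9·132 + 3.1·68 + 7.6·134 = 3782.6) ⇒ y = (4250.4 − 3782.6) / 18.8 ≈ 24.88.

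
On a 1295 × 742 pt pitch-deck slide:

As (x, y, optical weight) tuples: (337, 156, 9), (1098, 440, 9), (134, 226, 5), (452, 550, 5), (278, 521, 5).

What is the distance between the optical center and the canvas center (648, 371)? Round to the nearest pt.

≈ 126 pt

Σw = 9 + 9 + 5 + 5 + 5 = 33.
Σw·x = 9·337 + 9·1098 + 5·134 + 5·452 + 5·278 = 17235, so x̄ = 17235/33 ≈ 522.27.
Σw·y = 9·156 + 9·440 + 5·226 + 5·550 + 5·521 = 11849, so ȳ = 11849/33 ≈ 359.06.
Relative to (648, 371): Δ = (-125.73, -11.94); |Δ| = √(-125.73² + -11.94²) ≈ 126.29.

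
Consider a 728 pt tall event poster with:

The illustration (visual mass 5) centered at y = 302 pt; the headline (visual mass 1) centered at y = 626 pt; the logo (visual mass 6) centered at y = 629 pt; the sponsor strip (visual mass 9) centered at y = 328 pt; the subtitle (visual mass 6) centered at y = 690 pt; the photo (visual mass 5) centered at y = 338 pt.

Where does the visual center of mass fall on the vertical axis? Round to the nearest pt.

y ≈ 459

Weights sum to 5 + 1 + 6 + 9 + 6 + 5 = 32.
Σw·y = 14692; ȳ = 14692/32 ≈ 459.12.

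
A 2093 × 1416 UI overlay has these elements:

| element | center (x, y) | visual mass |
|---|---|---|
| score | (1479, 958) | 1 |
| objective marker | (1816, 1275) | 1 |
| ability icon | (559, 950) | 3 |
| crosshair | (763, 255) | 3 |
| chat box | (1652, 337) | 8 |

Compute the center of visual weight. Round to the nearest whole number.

Σw = 1 + 1 + 3 + 3 + 8 = 16.
Σw·x = 1·1479 + 1·1816 + 3·559 + 3·763 + 8·1652 = 20477, so x̄ = 20477/16 ≈ 1279.81.
Σw·y = 1·958 + 1·1275 + 3·950 + 3·255 + 8·337 = 8544, so ȳ = 8544/16 ≈ 534.00.

(1280, 534)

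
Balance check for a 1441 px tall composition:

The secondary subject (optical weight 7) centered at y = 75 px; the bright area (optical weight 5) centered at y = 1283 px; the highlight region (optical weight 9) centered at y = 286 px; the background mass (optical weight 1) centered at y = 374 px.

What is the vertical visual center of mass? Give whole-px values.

y ≈ 449

Weights sum to 7 + 5 + 9 + 1 = 22.
Σw·y = 7·75 + 5·1283 + 9·286 + 1·374 = 9888, so ȳ = 9888/22 ≈ 449.45.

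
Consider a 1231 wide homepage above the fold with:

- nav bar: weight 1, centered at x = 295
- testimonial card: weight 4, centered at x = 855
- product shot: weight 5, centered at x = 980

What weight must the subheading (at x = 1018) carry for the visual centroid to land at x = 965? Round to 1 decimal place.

w ≈ 19.5

Existing Σw = 10 (1 + 4 + 5); existing moment 1·295 + 4·855 + 5·980 = 8615.
Set Σw·x/Σw = 965: (8615 + 1018w) = 965·(10 + w).
Rearranging, w·(1018 − 965) = 965·10 − 8615 = 1035, so w ≈ 1035/53 = 19.53.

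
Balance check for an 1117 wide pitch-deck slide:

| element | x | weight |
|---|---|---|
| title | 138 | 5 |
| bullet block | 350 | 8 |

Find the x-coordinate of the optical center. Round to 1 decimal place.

Weights sum to 5 + 8 = 13.
x-moment: 5·138 + 8·350 = 3490; centroid 3490/13 ≈ 268.46.

x ≈ 268.5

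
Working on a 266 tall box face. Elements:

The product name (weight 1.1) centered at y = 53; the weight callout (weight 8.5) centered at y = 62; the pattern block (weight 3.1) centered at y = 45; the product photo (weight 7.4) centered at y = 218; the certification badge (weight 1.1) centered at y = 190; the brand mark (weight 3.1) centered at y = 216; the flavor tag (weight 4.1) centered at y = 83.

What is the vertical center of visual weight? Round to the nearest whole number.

Total weight = 1.1 + 8.5 + 3.1 + 7.4 + 1.1 + 3.1 + 4.1 = 28.4.
y-moment: 1.1·53 + 8.5·62 + 3.1·45 + 7.4·218 + 1.1·190 + 3.1·216 + 4.1·83 = 3556.9; centroid 3556.9/28.4 ≈ 125.24.

y ≈ 125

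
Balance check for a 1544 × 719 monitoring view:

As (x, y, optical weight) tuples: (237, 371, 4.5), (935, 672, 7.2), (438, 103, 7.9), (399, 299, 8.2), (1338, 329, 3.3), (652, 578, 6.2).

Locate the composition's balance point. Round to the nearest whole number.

(616, 387)

Σw = 4.5 + 7.2 + 7.9 + 8.2 + 3.3 + 6.2 = 37.3.
Σw·x = 22988.3; x̄ = 22988.3/37.3 ≈ 616.31.
y: moment 14442.7 / weight 37.3 ≈ 387.20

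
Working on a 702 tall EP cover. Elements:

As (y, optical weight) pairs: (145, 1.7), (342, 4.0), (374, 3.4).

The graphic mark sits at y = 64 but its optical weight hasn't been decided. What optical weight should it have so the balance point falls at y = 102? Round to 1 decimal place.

Known weights sum to 1.7 + 4.0 + 3.4 = 9.1; their moment is 1.7·145 + 4.0·342 + 3.4·374 = 2886.1.
Set Σw·y/Σw = 102: (2886.1 + 64w) = 102·(9.1 + w).
Rearranging, w·(64 − 102) = 102·9.1 − 2886.1 = -1957.9, so w ≈ -1957.9/-38 = 51.52.

w ≈ 51.5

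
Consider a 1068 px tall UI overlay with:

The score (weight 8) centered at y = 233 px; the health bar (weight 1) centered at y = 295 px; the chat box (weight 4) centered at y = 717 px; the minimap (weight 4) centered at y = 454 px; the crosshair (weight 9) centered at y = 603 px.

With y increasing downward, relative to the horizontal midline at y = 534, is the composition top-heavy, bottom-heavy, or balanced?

top-heavy

Σw = 8 + 1 + 4 + 4 + 9 = 26.
Σw·y = 8·233 + 1·295 + 4·717 + 4·454 + 9·603 = 12270, so ȳ = 12270/26 ≈ 471.92.
471.9 lies above (smaller y than) the midline 534, so the layout is top-heavy.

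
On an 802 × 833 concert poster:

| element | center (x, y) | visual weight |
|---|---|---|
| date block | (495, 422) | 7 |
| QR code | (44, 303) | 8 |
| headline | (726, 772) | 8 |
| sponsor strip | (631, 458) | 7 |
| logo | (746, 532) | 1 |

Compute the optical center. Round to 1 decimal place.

(477.0, 493.3)

Σw = 7 + 8 + 8 + 7 + 1 = 31.
x: (7·495 + 8·44 + 8·726 + 7·631 + 1·746) / 31 = 14788 / 31 ≈ 477.03
y: (7·422 + 8·303 + 8·772 + 7·458 + 1·532) / 31 = 15292 / 31 ≈ 493.29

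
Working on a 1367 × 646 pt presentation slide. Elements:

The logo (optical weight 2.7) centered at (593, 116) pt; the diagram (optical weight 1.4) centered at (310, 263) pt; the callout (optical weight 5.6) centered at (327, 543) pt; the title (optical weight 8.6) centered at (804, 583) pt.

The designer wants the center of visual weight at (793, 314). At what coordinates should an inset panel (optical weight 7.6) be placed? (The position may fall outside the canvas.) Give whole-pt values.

With the inset panel, Σw becomes 2.7 + 1.4 + 5.6 + 8.6 + 7.6 = 25.9.
x: target moment 25.9×793 = 20538.7; current 2.7·593 + 1.4·310 + 5.6·327 + 8.6·804 = 10780.7; the inset panel supplies 9758.0, so x = 9758.0/7.6 ≈ 1283.95.
y: target moment 25.9×314 = 8132.6; current 2.7·116 + 1.4·263 + 5.6·543 + 8.6·583 = 8736.0; the inset panel supplies -603.4, so y = -603.4/7.6 ≈ -79.39.

(1284, -79)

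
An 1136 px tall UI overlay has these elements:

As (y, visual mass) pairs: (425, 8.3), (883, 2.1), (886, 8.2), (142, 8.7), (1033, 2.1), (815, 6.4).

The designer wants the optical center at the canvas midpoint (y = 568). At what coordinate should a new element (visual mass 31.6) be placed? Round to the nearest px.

y ≈ 538

After adding the new element, total weight = 8.3 + 2.1 + 8.2 + 8.7 + 2.1 + 6.4 + 31.6 = 67.4.
Along y: (21267.7 + 31.6·y) / 67.4 = 568 (existing moment 8.3·425 + 2.1·883 + 8.2·886 + 8.7·142 + 2.1·1033 + 6.4·815 = 21267.7) ⇒ y = (38283.2 − 21267.7) / 31.6 ≈ 538.47.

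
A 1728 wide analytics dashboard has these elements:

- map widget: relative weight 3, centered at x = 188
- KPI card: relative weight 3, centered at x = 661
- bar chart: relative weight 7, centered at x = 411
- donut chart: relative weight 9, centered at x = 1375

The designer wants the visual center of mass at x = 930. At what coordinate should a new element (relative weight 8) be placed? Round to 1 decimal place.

New total weight: (3 + 3 + 7 + 9) + 8 = 30.
x: need Σw·x = 30·930 = 27900. Existing = 3·188 + 3·661 + 7·411 + 9·1375 = 17799. Remainder 10101 / 8 ≈ 1262.62.

x ≈ 1262.6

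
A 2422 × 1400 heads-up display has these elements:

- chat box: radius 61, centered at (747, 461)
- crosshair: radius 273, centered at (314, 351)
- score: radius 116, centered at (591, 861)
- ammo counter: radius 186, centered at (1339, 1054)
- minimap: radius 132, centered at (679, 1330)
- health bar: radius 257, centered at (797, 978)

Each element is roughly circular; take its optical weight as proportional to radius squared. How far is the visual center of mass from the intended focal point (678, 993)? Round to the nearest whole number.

≈ 213

r² weights: chat box 61² = 3721, crosshair 273² = 74529, score 116² = 13456, ammo counter 186² = 34596, minimap 132² = 17424, health bar 257² = 66049. Total = 209775.
x-moment: 3721·747 + 74529·314 + 13456·591 + 34596·1339 + 17424·679 + 66049·797 = 144930182; centroid 144930182/209775 ≈ 690.88.
y-moment: 3721·461 + 74529·351 + 13456·861 + 34596·1054 + 17424·1330 + 66049·978 = 163694702; centroid 163694702/209775 ≈ 780.33.
From (678, 993): dx = 12.88, dy = -212.67, so the distance is √(dx²+dy²) ≈ 213.06.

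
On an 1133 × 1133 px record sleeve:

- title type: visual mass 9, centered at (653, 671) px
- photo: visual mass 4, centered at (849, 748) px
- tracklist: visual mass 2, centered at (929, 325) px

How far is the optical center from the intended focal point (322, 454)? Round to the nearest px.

≈ 462 px

Weights sum to 9 + 4 + 2 = 15.
x-moment: 9·653 + 4·849 + 2·929 = 11131; centroid 11131/15 ≈ 742.07.
y-moment: 9·671 + 4·748 + 2·325 = 9681; centroid 9681/15 ≈ 645.40.
From (322, 454): dx = 420.07, dy = 191.40, so the distance is √(dx²+dy²) ≈ 461.62.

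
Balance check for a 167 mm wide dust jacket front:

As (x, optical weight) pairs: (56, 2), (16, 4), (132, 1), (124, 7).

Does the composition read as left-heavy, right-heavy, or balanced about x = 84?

balanced

Total weight = 2 + 4 + 1 + 7 = 14.
x-moment: 2·56 + 4·16 + 1·132 + 7·124 = 1176; centroid 1176/14 ≈ 84.00.
84.00 = 84 exactly: balanced.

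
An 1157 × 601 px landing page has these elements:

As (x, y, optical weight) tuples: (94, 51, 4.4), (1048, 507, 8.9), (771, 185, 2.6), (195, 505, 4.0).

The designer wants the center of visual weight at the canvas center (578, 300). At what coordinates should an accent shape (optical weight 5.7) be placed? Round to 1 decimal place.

(398.5, 77.6)

New total weight: (4.4 + 8.9 + 2.6 + 4.0) + 5.7 = 25.6.
x: target moment 25.6×578 = 14796.8; current 4.4·94 + 8.9·1048 + 2.6·771 + 4.0·195 = 12525.4; the accent shape supplies 2271.4, so x = 2271.4/5.7 ≈ 398.49.
y: target moment 25.6×300 = 7680.0; current 4.4·51 + 8.9·507 + 2.6·185 + 4.0·505 = 7237.7; the accent shape supplies 442.3, so y = 442.3/5.7 ≈ 77.60.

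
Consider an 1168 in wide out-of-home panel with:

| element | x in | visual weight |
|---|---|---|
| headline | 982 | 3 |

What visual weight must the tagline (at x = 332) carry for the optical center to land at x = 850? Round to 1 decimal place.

The single fixed element contributes weight 3, moment 3·982 = 2946.
For the centroid to hit 850: (2946 + w·332) / (3 + w) = 850.
So w = (850·3 − 2946)/(332 − 850) = -396/-518 ≈ 0.76.

w ≈ 0.8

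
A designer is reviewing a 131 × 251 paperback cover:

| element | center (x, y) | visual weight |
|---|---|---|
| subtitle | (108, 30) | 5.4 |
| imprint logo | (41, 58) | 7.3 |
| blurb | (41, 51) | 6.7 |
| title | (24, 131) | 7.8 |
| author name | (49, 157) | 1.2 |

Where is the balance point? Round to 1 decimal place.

(49.4, 75.3)

Total weight = 5.4 + 7.3 + 6.7 + 7.8 + 1.2 = 28.4.
x: (5.4·108 + 7.3·41 + 6.7·41 + 7.8·24 + 1.2·49) / 28.4 = 1403.2 / 28.4 ≈ 49.41
y: (5.4·30 + 7.3·58 + 6.7·51 + 7.8·131 + 1.2·157) / 28.4 = 2137.3 / 28.4 ≈ 75.26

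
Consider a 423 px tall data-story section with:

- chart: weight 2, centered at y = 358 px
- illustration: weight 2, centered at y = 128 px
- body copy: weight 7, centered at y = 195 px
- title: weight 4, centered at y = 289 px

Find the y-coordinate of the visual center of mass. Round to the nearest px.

y ≈ 233

Σw = 2 + 2 + 7 + 4 = 15.
Σw·y = 2·358 + 2·128 + 7·195 + 4·289 = 3493, so ȳ = 3493/15 ≈ 232.87.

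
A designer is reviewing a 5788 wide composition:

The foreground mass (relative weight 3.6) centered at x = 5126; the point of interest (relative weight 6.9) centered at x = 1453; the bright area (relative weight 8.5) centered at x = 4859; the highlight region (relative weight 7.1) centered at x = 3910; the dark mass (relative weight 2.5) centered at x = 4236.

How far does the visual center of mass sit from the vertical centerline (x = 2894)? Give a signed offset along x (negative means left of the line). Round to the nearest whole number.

≈ 887

Σw = 3.6 + 6.9 + 8.5 + 7.1 + 2.5 = 28.6.
Σw·x = 3.6·5126 + 6.9·1453 + 8.5·4859 + 7.1·3910 + 2.5·4236 = 108131.8, so x̄ = 108131.8/28.6 ≈ 3780.83.
Against x = 2894, that's 3780.83 − 2894 = 886.83.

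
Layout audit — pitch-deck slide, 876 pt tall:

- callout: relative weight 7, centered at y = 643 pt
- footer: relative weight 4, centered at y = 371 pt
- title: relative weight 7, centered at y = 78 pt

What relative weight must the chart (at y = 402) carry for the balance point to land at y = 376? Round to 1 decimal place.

Existing Σw = 18 (7 + 4 + 7); existing moment 7·643 + 4·371 + 7·78 = 6531.
Balance at y = 376 requires (6531 + w·402) / (18 + w) = 376.
Rearranging, w·(402 − 376) = 376·18 − 6531 = 237, so w ≈ 237/26 = 9.12.

w ≈ 9.1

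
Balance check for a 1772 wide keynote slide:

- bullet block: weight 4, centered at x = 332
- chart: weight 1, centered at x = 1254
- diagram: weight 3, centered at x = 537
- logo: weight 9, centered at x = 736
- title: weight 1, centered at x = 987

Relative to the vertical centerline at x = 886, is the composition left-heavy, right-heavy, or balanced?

left-heavy

Total weight = 4 + 1 + 3 + 9 + 1 = 18.
x-moment: 4·332 + 1·1254 + 3·537 + 9·736 + 1·987 = 11804; centroid 11804/18 ≈ 655.78.
Since 655.8 is left of 886, the composition reads left-heavy.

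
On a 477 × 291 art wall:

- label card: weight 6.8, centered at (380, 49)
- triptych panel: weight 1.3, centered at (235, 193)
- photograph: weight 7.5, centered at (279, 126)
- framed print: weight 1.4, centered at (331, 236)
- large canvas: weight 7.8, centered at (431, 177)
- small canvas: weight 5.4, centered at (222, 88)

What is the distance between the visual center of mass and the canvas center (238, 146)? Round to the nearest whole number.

≈ 96

Weights sum to 6.8 + 1.3 + 7.5 + 1.4 + 7.8 + 5.4 = 30.2.
Σw·x = 10006.0; x̄ = 10006.0/30.2 ≈ 331.32.
Σw·y = 3715.3; ȳ = 3715.3/30.2 ≈ 123.02.
Relative to (238, 146): Δ = (93.32, -22.98); |Δ| = √(93.32² + -22.98²) ≈ 96.11.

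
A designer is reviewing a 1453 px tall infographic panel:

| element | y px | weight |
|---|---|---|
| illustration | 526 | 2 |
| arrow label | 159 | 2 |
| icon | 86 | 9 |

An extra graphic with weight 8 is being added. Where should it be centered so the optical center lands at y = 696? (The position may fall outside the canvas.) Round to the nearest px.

y ≈ 1559

After adding the extra graphic, total weight = 2 + 2 + 9 + 8 = 21.
y: need Σw·y = 21·696 = 14616. Existing = 2·526 + 2·159 + 9·86 = 2144. Remainder 12472 / 8 ≈ 1559.00.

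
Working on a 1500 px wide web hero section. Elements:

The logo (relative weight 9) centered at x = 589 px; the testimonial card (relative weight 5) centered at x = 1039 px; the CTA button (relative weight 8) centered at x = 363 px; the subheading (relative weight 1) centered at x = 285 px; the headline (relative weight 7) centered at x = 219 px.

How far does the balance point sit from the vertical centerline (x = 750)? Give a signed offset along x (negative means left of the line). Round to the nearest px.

Weights sum to 9 + 5 + 8 + 1 + 7 = 30.
Σw·x = 9·589 + 5·1039 + 8·363 + 1·285 + 7·219 = 15218, so x̄ = 15218/30 ≈ 507.27.
Difference: 507.27 − 750 ≈ -242.73.

≈ -243 px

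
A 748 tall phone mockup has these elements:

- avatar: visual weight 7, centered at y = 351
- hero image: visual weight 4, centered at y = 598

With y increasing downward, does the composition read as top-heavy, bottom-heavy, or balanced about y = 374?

bottom-heavy

Weights sum to 7 + 4 = 11.
y-moment: 7·351 + 4·598 = 4849; centroid 4849/11 ≈ 440.82.
440.8 vs midline 374 → bottom-heavy.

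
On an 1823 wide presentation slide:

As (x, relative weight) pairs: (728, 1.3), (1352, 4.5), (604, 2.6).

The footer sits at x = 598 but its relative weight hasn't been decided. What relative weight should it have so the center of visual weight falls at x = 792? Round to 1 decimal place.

Fixed elements: Σw = 1.3 + 4.5 + 2.6 = 8.4, Σw·x = 1.3·728 + 4.5·1352 + 2.6·604 = 8600.8.
Balance at x = 792 requires (8600.8 + w·598) / (8.4 + w) = 792.
Solving: w = (792·8.4 − 8600.8) / (598 − 792) = -1948.0 / -194 ≈ 10.04.

w ≈ 10.0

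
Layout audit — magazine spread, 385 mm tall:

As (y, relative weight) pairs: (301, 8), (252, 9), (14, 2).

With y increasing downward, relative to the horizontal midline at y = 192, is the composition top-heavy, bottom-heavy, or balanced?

Σw = 8 + 9 + 2 = 19.
Σw·y = 8·301 + 9·252 + 2·14 = 4704, so ȳ = 4704/19 ≈ 247.58.
247.6 vs midline 192 → bottom-heavy.

bottom-heavy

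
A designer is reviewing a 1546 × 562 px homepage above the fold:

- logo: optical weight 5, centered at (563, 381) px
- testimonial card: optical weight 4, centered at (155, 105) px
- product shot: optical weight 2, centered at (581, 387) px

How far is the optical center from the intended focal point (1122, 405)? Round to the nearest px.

Σw = 5 + 4 + 2 = 11.
Σw·x = 5·563 + 4·155 + 2·581 = 4597, so x̄ = 4597/11 ≈ 417.91.
Σw·y = 5·381 + 4·105 + 2·387 = 3099, so ȳ = 3099/11 ≈ 281.73.
From (1122, 405): dx = -704.09, dy = -123.27, so the distance is √(dx²+dy²) ≈ 714.80.

≈ 715 px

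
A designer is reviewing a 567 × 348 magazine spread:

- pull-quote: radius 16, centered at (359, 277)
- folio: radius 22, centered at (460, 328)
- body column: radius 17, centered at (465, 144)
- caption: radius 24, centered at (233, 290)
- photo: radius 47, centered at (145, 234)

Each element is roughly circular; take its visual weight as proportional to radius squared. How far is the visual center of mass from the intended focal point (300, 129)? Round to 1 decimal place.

Weights ∝ r²: pull-quote 16² = 256, folio 22² = 484, body column 17² = 289, caption 24² = 576, photo 47² = 2209; Σw = 3814.
x: (256·359 + 484·460 + 289·465 + 576·233 + 2209·145) / 3814 = 903442 / 3814 ≈ 236.88
y: (256·277 + 484·328 + 289·144 + 576·290 + 2209·234) / 3814 = 955226 / 3814 ≈ 250.45
Offset from (300, 129): Δx ≈ -63.12, Δy ≈ 121.45; distance = √(Δx² + Δy²) ≈ 136.88.

≈ 136.9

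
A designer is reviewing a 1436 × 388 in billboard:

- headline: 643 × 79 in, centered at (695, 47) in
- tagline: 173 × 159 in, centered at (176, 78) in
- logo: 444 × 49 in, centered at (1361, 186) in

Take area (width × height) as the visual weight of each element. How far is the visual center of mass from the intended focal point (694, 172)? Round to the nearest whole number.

Areas → weights: headline 643·79 = 50797, tagline 173·159 = 27507, logo 444·49 = 21756; Σw = 100060.
x: (50797·695 + 27507·176 + 21756·1361) / 100060 = 69755063 / 100060 ≈ 697.13
y: (50797·47 + 27507·78 + 21756·186) / 100060 = 8579621 / 100060 ≈ 85.74
Relative to (694, 172): Δ = (3.13, -86.26); |Δ| = √(3.13² + -86.26²) ≈ 86.31.

≈ 86 in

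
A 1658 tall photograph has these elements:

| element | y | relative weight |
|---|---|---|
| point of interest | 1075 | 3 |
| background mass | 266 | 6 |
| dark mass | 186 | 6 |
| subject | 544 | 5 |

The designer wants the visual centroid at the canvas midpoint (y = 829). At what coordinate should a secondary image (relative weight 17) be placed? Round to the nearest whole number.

New total weight: (3 + 6 + 6 + 5) + 17 = 37.
y: need Σw·y = 37·829 = 30673. Existing = 3·1075 + 6·266 + 6·186 + 5·544 = 8657. Remainder 22016 / 17 ≈ 1295.06.

y ≈ 1295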